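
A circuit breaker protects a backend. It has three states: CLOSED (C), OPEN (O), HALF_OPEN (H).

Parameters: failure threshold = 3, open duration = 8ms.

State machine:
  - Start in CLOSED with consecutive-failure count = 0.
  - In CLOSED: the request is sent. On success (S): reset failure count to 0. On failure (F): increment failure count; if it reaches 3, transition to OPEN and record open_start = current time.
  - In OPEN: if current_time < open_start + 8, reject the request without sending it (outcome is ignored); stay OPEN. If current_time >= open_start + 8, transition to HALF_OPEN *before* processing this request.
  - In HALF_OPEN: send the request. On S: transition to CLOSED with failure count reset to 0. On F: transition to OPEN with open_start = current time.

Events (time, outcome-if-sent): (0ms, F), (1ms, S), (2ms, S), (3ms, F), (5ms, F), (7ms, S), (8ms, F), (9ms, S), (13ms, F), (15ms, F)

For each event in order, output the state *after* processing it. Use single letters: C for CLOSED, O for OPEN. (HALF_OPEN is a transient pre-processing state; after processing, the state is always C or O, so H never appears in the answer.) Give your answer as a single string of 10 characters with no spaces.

State after each event:
  event#1 t=0ms outcome=F: state=CLOSED
  event#2 t=1ms outcome=S: state=CLOSED
  event#3 t=2ms outcome=S: state=CLOSED
  event#4 t=3ms outcome=F: state=CLOSED
  event#5 t=5ms outcome=F: state=CLOSED
  event#6 t=7ms outcome=S: state=CLOSED
  event#7 t=8ms outcome=F: state=CLOSED
  event#8 t=9ms outcome=S: state=CLOSED
  event#9 t=13ms outcome=F: state=CLOSED
  event#10 t=15ms outcome=F: state=CLOSED

Answer: CCCCCCCCCC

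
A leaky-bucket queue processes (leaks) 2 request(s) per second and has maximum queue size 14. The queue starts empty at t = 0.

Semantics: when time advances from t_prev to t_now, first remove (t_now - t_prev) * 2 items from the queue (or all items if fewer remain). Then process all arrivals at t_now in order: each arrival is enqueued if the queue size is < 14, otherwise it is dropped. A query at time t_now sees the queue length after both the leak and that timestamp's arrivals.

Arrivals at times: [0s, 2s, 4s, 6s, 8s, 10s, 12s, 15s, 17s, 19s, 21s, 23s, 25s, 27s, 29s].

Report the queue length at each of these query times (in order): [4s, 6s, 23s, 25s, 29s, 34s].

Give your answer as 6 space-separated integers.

Queue lengths at query times:
  query t=4s: backlog = 1
  query t=6s: backlog = 1
  query t=23s: backlog = 1
  query t=25s: backlog = 1
  query t=29s: backlog = 1
  query t=34s: backlog = 0

Answer: 1 1 1 1 1 0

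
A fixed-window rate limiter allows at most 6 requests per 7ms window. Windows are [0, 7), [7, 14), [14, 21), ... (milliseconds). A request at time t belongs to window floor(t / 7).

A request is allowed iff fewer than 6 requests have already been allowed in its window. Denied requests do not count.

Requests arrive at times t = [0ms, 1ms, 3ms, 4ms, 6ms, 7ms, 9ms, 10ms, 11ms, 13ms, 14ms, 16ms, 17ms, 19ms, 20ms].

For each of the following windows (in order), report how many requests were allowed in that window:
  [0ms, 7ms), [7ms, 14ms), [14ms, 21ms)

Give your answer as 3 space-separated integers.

Processing requests:
  req#1 t=0ms (window 0): ALLOW
  req#2 t=1ms (window 0): ALLOW
  req#3 t=3ms (window 0): ALLOW
  req#4 t=4ms (window 0): ALLOW
  req#5 t=6ms (window 0): ALLOW
  req#6 t=7ms (window 1): ALLOW
  req#7 t=9ms (window 1): ALLOW
  req#8 t=10ms (window 1): ALLOW
  req#9 t=11ms (window 1): ALLOW
  req#10 t=13ms (window 1): ALLOW
  req#11 t=14ms (window 2): ALLOW
  req#12 t=16ms (window 2): ALLOW
  req#13 t=17ms (window 2): ALLOW
  req#14 t=19ms (window 2): ALLOW
  req#15 t=20ms (window 2): ALLOW

Allowed counts by window: 5 5 5

Answer: 5 5 5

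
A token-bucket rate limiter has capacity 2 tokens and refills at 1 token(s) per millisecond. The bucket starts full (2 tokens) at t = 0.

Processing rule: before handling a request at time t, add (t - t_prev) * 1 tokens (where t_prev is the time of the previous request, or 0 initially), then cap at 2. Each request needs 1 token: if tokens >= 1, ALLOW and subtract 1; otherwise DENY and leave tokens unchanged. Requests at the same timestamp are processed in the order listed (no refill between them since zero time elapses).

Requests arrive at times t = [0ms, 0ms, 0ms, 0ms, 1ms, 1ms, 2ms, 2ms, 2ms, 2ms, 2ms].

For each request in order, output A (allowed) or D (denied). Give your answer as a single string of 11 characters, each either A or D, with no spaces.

Simulating step by step:
  req#1 t=0ms: ALLOW
  req#2 t=0ms: ALLOW
  req#3 t=0ms: DENY
  req#4 t=0ms: DENY
  req#5 t=1ms: ALLOW
  req#6 t=1ms: DENY
  req#7 t=2ms: ALLOW
  req#8 t=2ms: DENY
  req#9 t=2ms: DENY
  req#10 t=2ms: DENY
  req#11 t=2ms: DENY

Answer: AADDADADDDD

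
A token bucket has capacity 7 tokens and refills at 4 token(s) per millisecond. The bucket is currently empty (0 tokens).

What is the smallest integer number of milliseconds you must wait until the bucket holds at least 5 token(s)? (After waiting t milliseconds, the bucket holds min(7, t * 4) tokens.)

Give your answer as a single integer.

Answer: 2

Derivation:
Need t * 4 >= 5, so t >= 5/4.
Smallest integer t = ceil(5/4) = 2.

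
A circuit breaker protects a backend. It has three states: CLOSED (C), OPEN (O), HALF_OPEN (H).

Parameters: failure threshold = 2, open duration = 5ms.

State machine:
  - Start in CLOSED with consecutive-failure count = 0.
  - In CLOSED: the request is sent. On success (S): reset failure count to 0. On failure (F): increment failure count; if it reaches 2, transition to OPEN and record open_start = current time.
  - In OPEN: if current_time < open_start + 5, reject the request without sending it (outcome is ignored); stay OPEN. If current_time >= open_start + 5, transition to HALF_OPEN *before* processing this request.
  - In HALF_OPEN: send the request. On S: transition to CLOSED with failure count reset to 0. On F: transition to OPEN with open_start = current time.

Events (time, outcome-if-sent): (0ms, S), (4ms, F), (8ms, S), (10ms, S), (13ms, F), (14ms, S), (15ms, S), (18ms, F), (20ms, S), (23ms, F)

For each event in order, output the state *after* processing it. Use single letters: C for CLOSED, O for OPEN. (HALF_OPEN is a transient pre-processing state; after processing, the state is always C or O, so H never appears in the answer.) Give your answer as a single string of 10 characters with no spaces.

State after each event:
  event#1 t=0ms outcome=S: state=CLOSED
  event#2 t=4ms outcome=F: state=CLOSED
  event#3 t=8ms outcome=S: state=CLOSED
  event#4 t=10ms outcome=S: state=CLOSED
  event#5 t=13ms outcome=F: state=CLOSED
  event#6 t=14ms outcome=S: state=CLOSED
  event#7 t=15ms outcome=S: state=CLOSED
  event#8 t=18ms outcome=F: state=CLOSED
  event#9 t=20ms outcome=S: state=CLOSED
  event#10 t=23ms outcome=F: state=CLOSED

Answer: CCCCCCCCCC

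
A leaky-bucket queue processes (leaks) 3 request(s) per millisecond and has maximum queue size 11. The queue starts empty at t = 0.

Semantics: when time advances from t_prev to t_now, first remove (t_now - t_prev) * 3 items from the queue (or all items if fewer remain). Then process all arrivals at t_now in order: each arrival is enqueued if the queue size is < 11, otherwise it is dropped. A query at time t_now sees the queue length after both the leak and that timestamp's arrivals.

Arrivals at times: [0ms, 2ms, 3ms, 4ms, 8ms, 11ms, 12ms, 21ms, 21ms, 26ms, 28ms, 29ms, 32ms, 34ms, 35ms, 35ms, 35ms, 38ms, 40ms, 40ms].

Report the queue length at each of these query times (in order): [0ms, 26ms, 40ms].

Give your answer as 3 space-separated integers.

Queue lengths at query times:
  query t=0ms: backlog = 1
  query t=26ms: backlog = 1
  query t=40ms: backlog = 2

Answer: 1 1 2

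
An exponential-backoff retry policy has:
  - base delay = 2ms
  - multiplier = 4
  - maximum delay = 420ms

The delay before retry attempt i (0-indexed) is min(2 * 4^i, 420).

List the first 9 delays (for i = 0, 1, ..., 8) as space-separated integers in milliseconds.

Answer: 2 8 32 128 420 420 420 420 420

Derivation:
Computing each delay:
  i=0: min(2*4^0, 420) = 2
  i=1: min(2*4^1, 420) = 8
  i=2: min(2*4^2, 420) = 32
  i=3: min(2*4^3, 420) = 128
  i=4: min(2*4^4, 420) = 420
  i=5: min(2*4^5, 420) = 420
  i=6: min(2*4^6, 420) = 420
  i=7: min(2*4^7, 420) = 420
  i=8: min(2*4^8, 420) = 420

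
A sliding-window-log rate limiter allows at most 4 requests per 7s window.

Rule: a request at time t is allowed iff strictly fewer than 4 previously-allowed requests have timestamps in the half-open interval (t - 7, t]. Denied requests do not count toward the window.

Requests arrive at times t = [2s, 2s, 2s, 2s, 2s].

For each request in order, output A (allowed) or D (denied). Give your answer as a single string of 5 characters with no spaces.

Answer: AAAAD

Derivation:
Tracking allowed requests in the window:
  req#1 t=2s: ALLOW
  req#2 t=2s: ALLOW
  req#3 t=2s: ALLOW
  req#4 t=2s: ALLOW
  req#5 t=2s: DENY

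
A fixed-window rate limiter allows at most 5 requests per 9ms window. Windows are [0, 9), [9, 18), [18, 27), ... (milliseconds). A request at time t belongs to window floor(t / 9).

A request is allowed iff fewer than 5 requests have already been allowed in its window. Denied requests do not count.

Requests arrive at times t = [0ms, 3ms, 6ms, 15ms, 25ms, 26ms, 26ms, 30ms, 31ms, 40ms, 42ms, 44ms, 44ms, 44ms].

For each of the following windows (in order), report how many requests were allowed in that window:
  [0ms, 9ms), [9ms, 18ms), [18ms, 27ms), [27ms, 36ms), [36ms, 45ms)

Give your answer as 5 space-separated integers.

Answer: 3 1 3 2 5

Derivation:
Processing requests:
  req#1 t=0ms (window 0): ALLOW
  req#2 t=3ms (window 0): ALLOW
  req#3 t=6ms (window 0): ALLOW
  req#4 t=15ms (window 1): ALLOW
  req#5 t=25ms (window 2): ALLOW
  req#6 t=26ms (window 2): ALLOW
  req#7 t=26ms (window 2): ALLOW
  req#8 t=30ms (window 3): ALLOW
  req#9 t=31ms (window 3): ALLOW
  req#10 t=40ms (window 4): ALLOW
  req#11 t=42ms (window 4): ALLOW
  req#12 t=44ms (window 4): ALLOW
  req#13 t=44ms (window 4): ALLOW
  req#14 t=44ms (window 4): ALLOW

Allowed counts by window: 3 1 3 2 5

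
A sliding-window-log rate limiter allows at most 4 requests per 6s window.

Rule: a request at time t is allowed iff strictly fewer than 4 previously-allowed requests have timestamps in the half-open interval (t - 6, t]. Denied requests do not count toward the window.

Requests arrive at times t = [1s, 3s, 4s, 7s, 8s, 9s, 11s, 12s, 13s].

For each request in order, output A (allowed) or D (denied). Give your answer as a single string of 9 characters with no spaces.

Answer: AAAAAAADA

Derivation:
Tracking allowed requests in the window:
  req#1 t=1s: ALLOW
  req#2 t=3s: ALLOW
  req#3 t=4s: ALLOW
  req#4 t=7s: ALLOW
  req#5 t=8s: ALLOW
  req#6 t=9s: ALLOW
  req#7 t=11s: ALLOW
  req#8 t=12s: DENY
  req#9 t=13s: ALLOW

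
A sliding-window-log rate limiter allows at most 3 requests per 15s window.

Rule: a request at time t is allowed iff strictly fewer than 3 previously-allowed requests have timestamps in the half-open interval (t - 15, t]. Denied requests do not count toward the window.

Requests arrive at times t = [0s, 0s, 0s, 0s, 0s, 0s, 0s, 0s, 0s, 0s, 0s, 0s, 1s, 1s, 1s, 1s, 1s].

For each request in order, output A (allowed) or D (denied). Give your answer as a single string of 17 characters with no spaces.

Answer: AAADDDDDDDDDDDDDD

Derivation:
Tracking allowed requests in the window:
  req#1 t=0s: ALLOW
  req#2 t=0s: ALLOW
  req#3 t=0s: ALLOW
  req#4 t=0s: DENY
  req#5 t=0s: DENY
  req#6 t=0s: DENY
  req#7 t=0s: DENY
  req#8 t=0s: DENY
  req#9 t=0s: DENY
  req#10 t=0s: DENY
  req#11 t=0s: DENY
  req#12 t=0s: DENY
  req#13 t=1s: DENY
  req#14 t=1s: DENY
  req#15 t=1s: DENY
  req#16 t=1s: DENY
  req#17 t=1s: DENY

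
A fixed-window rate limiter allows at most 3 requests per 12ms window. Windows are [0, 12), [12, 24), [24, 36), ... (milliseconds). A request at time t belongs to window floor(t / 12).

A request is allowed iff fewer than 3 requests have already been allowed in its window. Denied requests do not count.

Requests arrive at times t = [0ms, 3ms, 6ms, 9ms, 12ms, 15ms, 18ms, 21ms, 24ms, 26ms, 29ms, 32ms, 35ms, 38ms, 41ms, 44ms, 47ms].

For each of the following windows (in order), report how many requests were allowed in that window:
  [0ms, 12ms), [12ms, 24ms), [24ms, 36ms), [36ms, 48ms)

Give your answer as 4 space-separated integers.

Processing requests:
  req#1 t=0ms (window 0): ALLOW
  req#2 t=3ms (window 0): ALLOW
  req#3 t=6ms (window 0): ALLOW
  req#4 t=9ms (window 0): DENY
  req#5 t=12ms (window 1): ALLOW
  req#6 t=15ms (window 1): ALLOW
  req#7 t=18ms (window 1): ALLOW
  req#8 t=21ms (window 1): DENY
  req#9 t=24ms (window 2): ALLOW
  req#10 t=26ms (window 2): ALLOW
  req#11 t=29ms (window 2): ALLOW
  req#12 t=32ms (window 2): DENY
  req#13 t=35ms (window 2): DENY
  req#14 t=38ms (window 3): ALLOW
  req#15 t=41ms (window 3): ALLOW
  req#16 t=44ms (window 3): ALLOW
  req#17 t=47ms (window 3): DENY

Allowed counts by window: 3 3 3 3

Answer: 3 3 3 3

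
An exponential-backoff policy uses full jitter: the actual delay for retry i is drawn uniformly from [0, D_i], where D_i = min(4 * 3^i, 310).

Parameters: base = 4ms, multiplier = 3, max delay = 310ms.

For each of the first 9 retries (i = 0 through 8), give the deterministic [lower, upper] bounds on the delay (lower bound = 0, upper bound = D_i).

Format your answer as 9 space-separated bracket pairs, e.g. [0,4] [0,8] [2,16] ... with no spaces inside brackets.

Computing bounds per retry:
  i=0: D_i=min(4*3^0,310)=4, bounds=[0,4]
  i=1: D_i=min(4*3^1,310)=12, bounds=[0,12]
  i=2: D_i=min(4*3^2,310)=36, bounds=[0,36]
  i=3: D_i=min(4*3^3,310)=108, bounds=[0,108]
  i=4: D_i=min(4*3^4,310)=310, bounds=[0,310]
  i=5: D_i=min(4*3^5,310)=310, bounds=[0,310]
  i=6: D_i=min(4*3^6,310)=310, bounds=[0,310]
  i=7: D_i=min(4*3^7,310)=310, bounds=[0,310]
  i=8: D_i=min(4*3^8,310)=310, bounds=[0,310]

Answer: [0,4] [0,12] [0,36] [0,108] [0,310] [0,310] [0,310] [0,310] [0,310]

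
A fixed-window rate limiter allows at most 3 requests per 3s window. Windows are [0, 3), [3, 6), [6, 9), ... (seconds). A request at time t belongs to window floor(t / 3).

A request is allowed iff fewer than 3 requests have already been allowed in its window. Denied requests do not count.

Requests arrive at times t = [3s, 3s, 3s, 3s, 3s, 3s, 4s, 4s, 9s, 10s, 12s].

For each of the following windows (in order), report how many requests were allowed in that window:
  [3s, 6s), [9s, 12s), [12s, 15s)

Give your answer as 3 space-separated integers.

Answer: 3 2 1

Derivation:
Processing requests:
  req#1 t=3s (window 1): ALLOW
  req#2 t=3s (window 1): ALLOW
  req#3 t=3s (window 1): ALLOW
  req#4 t=3s (window 1): DENY
  req#5 t=3s (window 1): DENY
  req#6 t=3s (window 1): DENY
  req#7 t=4s (window 1): DENY
  req#8 t=4s (window 1): DENY
  req#9 t=9s (window 3): ALLOW
  req#10 t=10s (window 3): ALLOW
  req#11 t=12s (window 4): ALLOW

Allowed counts by window: 3 2 1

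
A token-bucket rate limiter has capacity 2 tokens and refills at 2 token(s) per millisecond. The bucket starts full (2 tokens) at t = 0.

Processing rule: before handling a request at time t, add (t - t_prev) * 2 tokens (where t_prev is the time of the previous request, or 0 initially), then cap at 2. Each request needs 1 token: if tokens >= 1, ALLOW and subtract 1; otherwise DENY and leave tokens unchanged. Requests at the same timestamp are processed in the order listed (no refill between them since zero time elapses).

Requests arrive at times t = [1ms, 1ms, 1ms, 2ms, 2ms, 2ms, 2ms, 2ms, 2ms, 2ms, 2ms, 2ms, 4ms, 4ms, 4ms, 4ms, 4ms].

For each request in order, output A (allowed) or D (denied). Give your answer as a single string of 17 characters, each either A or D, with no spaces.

Answer: AADAADDDDDDDAADDD

Derivation:
Simulating step by step:
  req#1 t=1ms: ALLOW
  req#2 t=1ms: ALLOW
  req#3 t=1ms: DENY
  req#4 t=2ms: ALLOW
  req#5 t=2ms: ALLOW
  req#6 t=2ms: DENY
  req#7 t=2ms: DENY
  req#8 t=2ms: DENY
  req#9 t=2ms: DENY
  req#10 t=2ms: DENY
  req#11 t=2ms: DENY
  req#12 t=2ms: DENY
  req#13 t=4ms: ALLOW
  req#14 t=4ms: ALLOW
  req#15 t=4ms: DENY
  req#16 t=4ms: DENY
  req#17 t=4ms: DENY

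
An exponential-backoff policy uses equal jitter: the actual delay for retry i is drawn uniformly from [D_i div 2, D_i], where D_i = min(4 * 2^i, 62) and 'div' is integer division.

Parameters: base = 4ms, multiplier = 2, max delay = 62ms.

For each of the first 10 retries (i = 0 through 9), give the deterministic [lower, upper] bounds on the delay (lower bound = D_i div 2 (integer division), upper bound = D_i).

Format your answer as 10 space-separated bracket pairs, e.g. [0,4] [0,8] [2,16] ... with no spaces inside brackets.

Computing bounds per retry:
  i=0: D_i=min(4*2^0,62)=4, bounds=[2,4]
  i=1: D_i=min(4*2^1,62)=8, bounds=[4,8]
  i=2: D_i=min(4*2^2,62)=16, bounds=[8,16]
  i=3: D_i=min(4*2^3,62)=32, bounds=[16,32]
  i=4: D_i=min(4*2^4,62)=62, bounds=[31,62]
  i=5: D_i=min(4*2^5,62)=62, bounds=[31,62]
  i=6: D_i=min(4*2^6,62)=62, bounds=[31,62]
  i=7: D_i=min(4*2^7,62)=62, bounds=[31,62]
  i=8: D_i=min(4*2^8,62)=62, bounds=[31,62]
  i=9: D_i=min(4*2^9,62)=62, bounds=[31,62]

Answer: [2,4] [4,8] [8,16] [16,32] [31,62] [31,62] [31,62] [31,62] [31,62] [31,62]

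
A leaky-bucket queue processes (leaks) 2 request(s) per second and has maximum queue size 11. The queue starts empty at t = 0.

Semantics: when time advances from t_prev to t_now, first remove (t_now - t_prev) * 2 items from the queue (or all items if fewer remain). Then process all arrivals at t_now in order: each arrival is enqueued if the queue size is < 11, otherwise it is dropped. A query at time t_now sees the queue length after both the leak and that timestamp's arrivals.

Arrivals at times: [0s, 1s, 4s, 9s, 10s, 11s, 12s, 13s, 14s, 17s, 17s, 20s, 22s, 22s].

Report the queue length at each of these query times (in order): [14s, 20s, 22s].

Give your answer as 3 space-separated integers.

Answer: 1 1 2

Derivation:
Queue lengths at query times:
  query t=14s: backlog = 1
  query t=20s: backlog = 1
  query t=22s: backlog = 2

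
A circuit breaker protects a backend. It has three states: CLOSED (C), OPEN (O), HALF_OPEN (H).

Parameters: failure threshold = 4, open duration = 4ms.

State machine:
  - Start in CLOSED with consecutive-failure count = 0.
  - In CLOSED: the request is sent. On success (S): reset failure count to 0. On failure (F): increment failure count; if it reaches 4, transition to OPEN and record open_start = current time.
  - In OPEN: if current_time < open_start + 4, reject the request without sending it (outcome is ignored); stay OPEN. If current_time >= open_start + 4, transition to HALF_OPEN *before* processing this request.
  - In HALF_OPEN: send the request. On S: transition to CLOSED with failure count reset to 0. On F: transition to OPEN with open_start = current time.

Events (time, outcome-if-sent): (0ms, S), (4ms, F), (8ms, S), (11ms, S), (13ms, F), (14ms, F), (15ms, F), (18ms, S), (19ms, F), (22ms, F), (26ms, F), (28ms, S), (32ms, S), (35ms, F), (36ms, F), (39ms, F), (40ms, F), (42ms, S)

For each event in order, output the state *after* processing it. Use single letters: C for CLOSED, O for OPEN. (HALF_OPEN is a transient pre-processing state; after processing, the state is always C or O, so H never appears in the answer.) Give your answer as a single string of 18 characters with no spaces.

Answer: CCCCCCCCCCCCCCCCOO

Derivation:
State after each event:
  event#1 t=0ms outcome=S: state=CLOSED
  event#2 t=4ms outcome=F: state=CLOSED
  event#3 t=8ms outcome=S: state=CLOSED
  event#4 t=11ms outcome=S: state=CLOSED
  event#5 t=13ms outcome=F: state=CLOSED
  event#6 t=14ms outcome=F: state=CLOSED
  event#7 t=15ms outcome=F: state=CLOSED
  event#8 t=18ms outcome=S: state=CLOSED
  event#9 t=19ms outcome=F: state=CLOSED
  event#10 t=22ms outcome=F: state=CLOSED
  event#11 t=26ms outcome=F: state=CLOSED
  event#12 t=28ms outcome=S: state=CLOSED
  event#13 t=32ms outcome=S: state=CLOSED
  event#14 t=35ms outcome=F: state=CLOSED
  event#15 t=36ms outcome=F: state=CLOSED
  event#16 t=39ms outcome=F: state=CLOSED
  event#17 t=40ms outcome=F: state=OPEN
  event#18 t=42ms outcome=S: state=OPEN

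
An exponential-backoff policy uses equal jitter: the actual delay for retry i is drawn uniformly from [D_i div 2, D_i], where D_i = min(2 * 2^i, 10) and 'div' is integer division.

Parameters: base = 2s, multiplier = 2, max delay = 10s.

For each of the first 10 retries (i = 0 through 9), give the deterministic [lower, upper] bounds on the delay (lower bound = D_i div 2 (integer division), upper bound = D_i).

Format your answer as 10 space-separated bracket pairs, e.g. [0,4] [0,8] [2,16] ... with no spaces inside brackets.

Answer: [1,2] [2,4] [4,8] [5,10] [5,10] [5,10] [5,10] [5,10] [5,10] [5,10]

Derivation:
Computing bounds per retry:
  i=0: D_i=min(2*2^0,10)=2, bounds=[1,2]
  i=1: D_i=min(2*2^1,10)=4, bounds=[2,4]
  i=2: D_i=min(2*2^2,10)=8, bounds=[4,8]
  i=3: D_i=min(2*2^3,10)=10, bounds=[5,10]
  i=4: D_i=min(2*2^4,10)=10, bounds=[5,10]
  i=5: D_i=min(2*2^5,10)=10, bounds=[5,10]
  i=6: D_i=min(2*2^6,10)=10, bounds=[5,10]
  i=7: D_i=min(2*2^7,10)=10, bounds=[5,10]
  i=8: D_i=min(2*2^8,10)=10, bounds=[5,10]
  i=9: D_i=min(2*2^9,10)=10, bounds=[5,10]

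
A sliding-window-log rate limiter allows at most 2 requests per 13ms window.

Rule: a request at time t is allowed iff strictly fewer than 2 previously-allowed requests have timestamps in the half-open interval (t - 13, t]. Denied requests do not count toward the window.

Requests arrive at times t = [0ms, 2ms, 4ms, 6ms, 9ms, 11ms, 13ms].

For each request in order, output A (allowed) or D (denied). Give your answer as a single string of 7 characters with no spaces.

Tracking allowed requests in the window:
  req#1 t=0ms: ALLOW
  req#2 t=2ms: ALLOW
  req#3 t=4ms: DENY
  req#4 t=6ms: DENY
  req#5 t=9ms: DENY
  req#6 t=11ms: DENY
  req#7 t=13ms: ALLOW

Answer: AADDDDA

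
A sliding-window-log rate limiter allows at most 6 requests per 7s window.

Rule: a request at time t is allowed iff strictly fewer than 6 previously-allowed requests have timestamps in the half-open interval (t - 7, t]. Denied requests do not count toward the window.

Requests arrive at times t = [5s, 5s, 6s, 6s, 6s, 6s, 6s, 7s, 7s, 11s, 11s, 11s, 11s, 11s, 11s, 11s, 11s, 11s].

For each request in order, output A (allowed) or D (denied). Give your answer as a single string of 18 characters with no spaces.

Answer: AAAAAADDDDDDDDDDDD

Derivation:
Tracking allowed requests in the window:
  req#1 t=5s: ALLOW
  req#2 t=5s: ALLOW
  req#3 t=6s: ALLOW
  req#4 t=6s: ALLOW
  req#5 t=6s: ALLOW
  req#6 t=6s: ALLOW
  req#7 t=6s: DENY
  req#8 t=7s: DENY
  req#9 t=7s: DENY
  req#10 t=11s: DENY
  req#11 t=11s: DENY
  req#12 t=11s: DENY
  req#13 t=11s: DENY
  req#14 t=11s: DENY
  req#15 t=11s: DENY
  req#16 t=11s: DENY
  req#17 t=11s: DENY
  req#18 t=11s: DENY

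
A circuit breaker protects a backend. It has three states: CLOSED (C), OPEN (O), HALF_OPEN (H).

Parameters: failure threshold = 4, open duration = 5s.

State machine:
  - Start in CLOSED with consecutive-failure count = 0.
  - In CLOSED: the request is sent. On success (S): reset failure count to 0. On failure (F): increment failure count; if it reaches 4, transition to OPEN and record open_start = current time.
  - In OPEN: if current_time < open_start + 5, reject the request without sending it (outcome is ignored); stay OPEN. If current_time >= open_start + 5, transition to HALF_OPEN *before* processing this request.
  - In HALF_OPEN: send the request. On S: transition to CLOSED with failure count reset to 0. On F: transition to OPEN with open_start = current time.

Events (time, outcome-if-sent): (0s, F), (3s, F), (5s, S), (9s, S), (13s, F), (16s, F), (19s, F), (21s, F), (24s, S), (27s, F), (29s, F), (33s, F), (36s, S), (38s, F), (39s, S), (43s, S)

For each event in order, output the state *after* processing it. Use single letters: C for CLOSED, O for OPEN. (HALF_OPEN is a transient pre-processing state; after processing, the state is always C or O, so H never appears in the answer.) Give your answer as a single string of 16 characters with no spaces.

Answer: CCCCCCCOOOOOOOOC

Derivation:
State after each event:
  event#1 t=0s outcome=F: state=CLOSED
  event#2 t=3s outcome=F: state=CLOSED
  event#3 t=5s outcome=S: state=CLOSED
  event#4 t=9s outcome=S: state=CLOSED
  event#5 t=13s outcome=F: state=CLOSED
  event#6 t=16s outcome=F: state=CLOSED
  event#7 t=19s outcome=F: state=CLOSED
  event#8 t=21s outcome=F: state=OPEN
  event#9 t=24s outcome=S: state=OPEN
  event#10 t=27s outcome=F: state=OPEN
  event#11 t=29s outcome=F: state=OPEN
  event#12 t=33s outcome=F: state=OPEN
  event#13 t=36s outcome=S: state=OPEN
  event#14 t=38s outcome=F: state=OPEN
  event#15 t=39s outcome=S: state=OPEN
  event#16 t=43s outcome=S: state=CLOSED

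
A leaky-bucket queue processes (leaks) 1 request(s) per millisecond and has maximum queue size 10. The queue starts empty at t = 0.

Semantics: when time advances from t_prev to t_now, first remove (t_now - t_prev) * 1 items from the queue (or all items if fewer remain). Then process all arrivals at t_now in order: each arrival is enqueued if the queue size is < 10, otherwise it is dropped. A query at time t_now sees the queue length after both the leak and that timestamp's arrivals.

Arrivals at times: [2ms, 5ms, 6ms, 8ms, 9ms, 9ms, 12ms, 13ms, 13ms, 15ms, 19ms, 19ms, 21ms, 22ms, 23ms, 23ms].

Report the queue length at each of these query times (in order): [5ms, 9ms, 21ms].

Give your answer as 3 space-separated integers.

Answer: 1 2 1

Derivation:
Queue lengths at query times:
  query t=5ms: backlog = 1
  query t=9ms: backlog = 2
  query t=21ms: backlog = 1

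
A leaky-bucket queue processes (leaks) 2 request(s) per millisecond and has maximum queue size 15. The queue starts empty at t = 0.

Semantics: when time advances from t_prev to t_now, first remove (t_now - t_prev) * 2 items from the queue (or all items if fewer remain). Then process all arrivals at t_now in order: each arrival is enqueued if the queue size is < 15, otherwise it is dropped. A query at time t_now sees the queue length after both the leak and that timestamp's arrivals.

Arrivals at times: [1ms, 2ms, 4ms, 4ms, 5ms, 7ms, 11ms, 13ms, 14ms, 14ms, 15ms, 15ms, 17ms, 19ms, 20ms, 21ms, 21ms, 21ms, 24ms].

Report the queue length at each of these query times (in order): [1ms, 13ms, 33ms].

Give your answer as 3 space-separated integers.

Answer: 1 1 0

Derivation:
Queue lengths at query times:
  query t=1ms: backlog = 1
  query t=13ms: backlog = 1
  query t=33ms: backlog = 0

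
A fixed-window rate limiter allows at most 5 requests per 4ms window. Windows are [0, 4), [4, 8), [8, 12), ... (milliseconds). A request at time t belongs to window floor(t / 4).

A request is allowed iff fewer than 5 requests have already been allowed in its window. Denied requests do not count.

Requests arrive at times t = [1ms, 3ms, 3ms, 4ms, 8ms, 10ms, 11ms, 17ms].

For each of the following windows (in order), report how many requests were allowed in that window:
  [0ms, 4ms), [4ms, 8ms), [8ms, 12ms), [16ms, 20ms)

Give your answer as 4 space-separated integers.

Processing requests:
  req#1 t=1ms (window 0): ALLOW
  req#2 t=3ms (window 0): ALLOW
  req#3 t=3ms (window 0): ALLOW
  req#4 t=4ms (window 1): ALLOW
  req#5 t=8ms (window 2): ALLOW
  req#6 t=10ms (window 2): ALLOW
  req#7 t=11ms (window 2): ALLOW
  req#8 t=17ms (window 4): ALLOW

Allowed counts by window: 3 1 3 1

Answer: 3 1 3 1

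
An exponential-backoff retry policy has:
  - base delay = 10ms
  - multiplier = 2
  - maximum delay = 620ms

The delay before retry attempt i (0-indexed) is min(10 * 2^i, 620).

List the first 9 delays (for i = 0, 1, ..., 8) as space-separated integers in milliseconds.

Answer: 10 20 40 80 160 320 620 620 620

Derivation:
Computing each delay:
  i=0: min(10*2^0, 620) = 10
  i=1: min(10*2^1, 620) = 20
  i=2: min(10*2^2, 620) = 40
  i=3: min(10*2^3, 620) = 80
  i=4: min(10*2^4, 620) = 160
  i=5: min(10*2^5, 620) = 320
  i=6: min(10*2^6, 620) = 620
  i=7: min(10*2^7, 620) = 620
  i=8: min(10*2^8, 620) = 620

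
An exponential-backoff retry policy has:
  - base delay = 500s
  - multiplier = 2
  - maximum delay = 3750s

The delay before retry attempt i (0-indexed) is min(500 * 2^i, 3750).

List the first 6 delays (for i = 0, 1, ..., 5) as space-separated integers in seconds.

Answer: 500 1000 2000 3750 3750 3750

Derivation:
Computing each delay:
  i=0: min(500*2^0, 3750) = 500
  i=1: min(500*2^1, 3750) = 1000
  i=2: min(500*2^2, 3750) = 2000
  i=3: min(500*2^3, 3750) = 3750
  i=4: min(500*2^4, 3750) = 3750
  i=5: min(500*2^5, 3750) = 3750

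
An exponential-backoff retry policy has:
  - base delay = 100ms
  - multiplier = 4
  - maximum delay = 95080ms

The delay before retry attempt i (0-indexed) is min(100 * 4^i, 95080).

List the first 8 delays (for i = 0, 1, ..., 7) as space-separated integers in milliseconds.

Computing each delay:
  i=0: min(100*4^0, 95080) = 100
  i=1: min(100*4^1, 95080) = 400
  i=2: min(100*4^2, 95080) = 1600
  i=3: min(100*4^3, 95080) = 6400
  i=4: min(100*4^4, 95080) = 25600
  i=5: min(100*4^5, 95080) = 95080
  i=6: min(100*4^6, 95080) = 95080
  i=7: min(100*4^7, 95080) = 95080

Answer: 100 400 1600 6400 25600 95080 95080 95080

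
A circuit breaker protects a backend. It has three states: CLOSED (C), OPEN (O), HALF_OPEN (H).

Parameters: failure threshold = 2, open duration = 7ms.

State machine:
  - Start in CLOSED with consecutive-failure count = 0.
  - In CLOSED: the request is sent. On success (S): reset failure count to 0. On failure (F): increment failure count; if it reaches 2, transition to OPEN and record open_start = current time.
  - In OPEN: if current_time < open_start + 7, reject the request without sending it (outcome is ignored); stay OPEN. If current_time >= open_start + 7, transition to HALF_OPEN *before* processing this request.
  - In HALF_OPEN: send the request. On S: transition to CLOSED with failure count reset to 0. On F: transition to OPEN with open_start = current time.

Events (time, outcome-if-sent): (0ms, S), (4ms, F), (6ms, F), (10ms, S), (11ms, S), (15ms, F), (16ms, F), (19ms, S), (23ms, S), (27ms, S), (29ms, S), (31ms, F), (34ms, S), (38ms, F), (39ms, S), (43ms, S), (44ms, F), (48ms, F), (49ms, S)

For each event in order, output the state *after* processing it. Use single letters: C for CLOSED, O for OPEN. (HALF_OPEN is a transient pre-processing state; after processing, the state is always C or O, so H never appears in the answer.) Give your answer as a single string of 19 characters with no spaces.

Answer: CCOOOOOOCCCCCCCCCOO

Derivation:
State after each event:
  event#1 t=0ms outcome=S: state=CLOSED
  event#2 t=4ms outcome=F: state=CLOSED
  event#3 t=6ms outcome=F: state=OPEN
  event#4 t=10ms outcome=S: state=OPEN
  event#5 t=11ms outcome=S: state=OPEN
  event#6 t=15ms outcome=F: state=OPEN
  event#7 t=16ms outcome=F: state=OPEN
  event#8 t=19ms outcome=S: state=OPEN
  event#9 t=23ms outcome=S: state=CLOSED
  event#10 t=27ms outcome=S: state=CLOSED
  event#11 t=29ms outcome=S: state=CLOSED
  event#12 t=31ms outcome=F: state=CLOSED
  event#13 t=34ms outcome=S: state=CLOSED
  event#14 t=38ms outcome=F: state=CLOSED
  event#15 t=39ms outcome=S: state=CLOSED
  event#16 t=43ms outcome=S: state=CLOSED
  event#17 t=44ms outcome=F: state=CLOSED
  event#18 t=48ms outcome=F: state=OPEN
  event#19 t=49ms outcome=S: state=OPEN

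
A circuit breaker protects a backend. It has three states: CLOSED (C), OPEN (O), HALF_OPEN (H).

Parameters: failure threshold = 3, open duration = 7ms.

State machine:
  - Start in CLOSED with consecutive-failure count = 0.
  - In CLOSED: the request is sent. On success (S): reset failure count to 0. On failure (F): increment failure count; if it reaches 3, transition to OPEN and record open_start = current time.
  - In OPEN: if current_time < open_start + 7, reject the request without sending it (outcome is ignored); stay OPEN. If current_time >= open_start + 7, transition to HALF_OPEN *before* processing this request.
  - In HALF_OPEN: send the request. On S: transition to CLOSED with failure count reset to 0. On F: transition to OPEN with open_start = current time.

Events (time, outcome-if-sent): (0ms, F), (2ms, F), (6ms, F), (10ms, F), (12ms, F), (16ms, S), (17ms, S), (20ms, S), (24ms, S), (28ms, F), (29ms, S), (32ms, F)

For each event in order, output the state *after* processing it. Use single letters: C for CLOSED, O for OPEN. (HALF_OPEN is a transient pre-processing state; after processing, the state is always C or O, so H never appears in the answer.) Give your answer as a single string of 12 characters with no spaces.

Answer: CCOOOCCCCCCC

Derivation:
State after each event:
  event#1 t=0ms outcome=F: state=CLOSED
  event#2 t=2ms outcome=F: state=CLOSED
  event#3 t=6ms outcome=F: state=OPEN
  event#4 t=10ms outcome=F: state=OPEN
  event#5 t=12ms outcome=F: state=OPEN
  event#6 t=16ms outcome=S: state=CLOSED
  event#7 t=17ms outcome=S: state=CLOSED
  event#8 t=20ms outcome=S: state=CLOSED
  event#9 t=24ms outcome=S: state=CLOSED
  event#10 t=28ms outcome=F: state=CLOSED
  event#11 t=29ms outcome=S: state=CLOSED
  event#12 t=32ms outcome=F: state=CLOSED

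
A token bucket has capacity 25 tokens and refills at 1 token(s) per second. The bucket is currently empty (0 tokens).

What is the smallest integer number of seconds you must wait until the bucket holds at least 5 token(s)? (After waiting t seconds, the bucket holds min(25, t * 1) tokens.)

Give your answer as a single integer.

Answer: 5

Derivation:
Need t * 1 >= 5, so t >= 5/1.
Smallest integer t = ceil(5/1) = 5.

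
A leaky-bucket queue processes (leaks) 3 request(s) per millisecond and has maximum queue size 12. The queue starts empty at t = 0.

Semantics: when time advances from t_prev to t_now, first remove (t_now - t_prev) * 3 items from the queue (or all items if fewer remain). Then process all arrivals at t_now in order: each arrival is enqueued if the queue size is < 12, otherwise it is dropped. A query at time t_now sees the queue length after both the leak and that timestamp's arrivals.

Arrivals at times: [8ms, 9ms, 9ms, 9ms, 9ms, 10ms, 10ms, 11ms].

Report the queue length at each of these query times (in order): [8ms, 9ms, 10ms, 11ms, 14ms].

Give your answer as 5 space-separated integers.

Queue lengths at query times:
  query t=8ms: backlog = 1
  query t=9ms: backlog = 4
  query t=10ms: backlog = 3
  query t=11ms: backlog = 1
  query t=14ms: backlog = 0

Answer: 1 4 3 1 0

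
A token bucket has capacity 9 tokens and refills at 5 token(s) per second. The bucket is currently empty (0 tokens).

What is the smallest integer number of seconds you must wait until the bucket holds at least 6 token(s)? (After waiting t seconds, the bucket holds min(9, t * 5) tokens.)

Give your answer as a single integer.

Need t * 5 >= 6, so t >= 6/5.
Smallest integer t = ceil(6/5) = 2.

Answer: 2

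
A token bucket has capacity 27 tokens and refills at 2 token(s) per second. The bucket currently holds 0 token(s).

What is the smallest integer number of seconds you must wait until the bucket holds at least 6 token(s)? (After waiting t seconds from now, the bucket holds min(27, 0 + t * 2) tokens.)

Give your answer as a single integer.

Answer: 3

Derivation:
Need 0 + t * 2 >= 6, so t >= 6/2.
Smallest integer t = ceil(6/2) = 3.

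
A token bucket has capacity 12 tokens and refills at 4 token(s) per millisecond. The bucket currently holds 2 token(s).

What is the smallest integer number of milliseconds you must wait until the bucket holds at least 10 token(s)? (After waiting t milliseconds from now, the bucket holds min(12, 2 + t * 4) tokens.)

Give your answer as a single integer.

Answer: 2

Derivation:
Need 2 + t * 4 >= 10, so t >= 8/4.
Smallest integer t = ceil(8/4) = 2.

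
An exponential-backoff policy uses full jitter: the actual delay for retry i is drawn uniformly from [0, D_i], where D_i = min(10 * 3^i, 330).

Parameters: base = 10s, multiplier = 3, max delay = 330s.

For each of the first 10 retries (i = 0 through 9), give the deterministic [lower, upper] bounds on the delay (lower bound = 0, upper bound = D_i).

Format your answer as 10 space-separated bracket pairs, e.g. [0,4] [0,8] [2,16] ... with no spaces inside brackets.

Answer: [0,10] [0,30] [0,90] [0,270] [0,330] [0,330] [0,330] [0,330] [0,330] [0,330]

Derivation:
Computing bounds per retry:
  i=0: D_i=min(10*3^0,330)=10, bounds=[0,10]
  i=1: D_i=min(10*3^1,330)=30, bounds=[0,30]
  i=2: D_i=min(10*3^2,330)=90, bounds=[0,90]
  i=3: D_i=min(10*3^3,330)=270, bounds=[0,270]
  i=4: D_i=min(10*3^4,330)=330, bounds=[0,330]
  i=5: D_i=min(10*3^5,330)=330, bounds=[0,330]
  i=6: D_i=min(10*3^6,330)=330, bounds=[0,330]
  i=7: D_i=min(10*3^7,330)=330, bounds=[0,330]
  i=8: D_i=min(10*3^8,330)=330, bounds=[0,330]
  i=9: D_i=min(10*3^9,330)=330, bounds=[0,330]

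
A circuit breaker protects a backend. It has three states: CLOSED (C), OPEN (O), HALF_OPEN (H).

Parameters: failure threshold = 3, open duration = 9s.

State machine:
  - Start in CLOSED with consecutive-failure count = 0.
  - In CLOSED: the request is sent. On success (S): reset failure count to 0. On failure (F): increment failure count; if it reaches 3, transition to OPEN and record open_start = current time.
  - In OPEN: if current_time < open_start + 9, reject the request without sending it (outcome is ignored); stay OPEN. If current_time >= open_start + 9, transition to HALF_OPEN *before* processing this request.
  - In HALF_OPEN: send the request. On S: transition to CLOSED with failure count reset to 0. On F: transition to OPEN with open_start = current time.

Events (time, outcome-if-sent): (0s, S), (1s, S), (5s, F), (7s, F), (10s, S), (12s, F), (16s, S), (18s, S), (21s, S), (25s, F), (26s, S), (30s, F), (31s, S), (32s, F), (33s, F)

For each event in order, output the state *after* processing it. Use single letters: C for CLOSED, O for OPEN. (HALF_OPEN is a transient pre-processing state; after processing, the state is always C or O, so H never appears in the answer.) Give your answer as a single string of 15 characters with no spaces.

State after each event:
  event#1 t=0s outcome=S: state=CLOSED
  event#2 t=1s outcome=S: state=CLOSED
  event#3 t=5s outcome=F: state=CLOSED
  event#4 t=7s outcome=F: state=CLOSED
  event#5 t=10s outcome=S: state=CLOSED
  event#6 t=12s outcome=F: state=CLOSED
  event#7 t=16s outcome=S: state=CLOSED
  event#8 t=18s outcome=S: state=CLOSED
  event#9 t=21s outcome=S: state=CLOSED
  event#10 t=25s outcome=F: state=CLOSED
  event#11 t=26s outcome=S: state=CLOSED
  event#12 t=30s outcome=F: state=CLOSED
  event#13 t=31s outcome=S: state=CLOSED
  event#14 t=32s outcome=F: state=CLOSED
  event#15 t=33s outcome=F: state=CLOSED

Answer: CCCCCCCCCCCCCCC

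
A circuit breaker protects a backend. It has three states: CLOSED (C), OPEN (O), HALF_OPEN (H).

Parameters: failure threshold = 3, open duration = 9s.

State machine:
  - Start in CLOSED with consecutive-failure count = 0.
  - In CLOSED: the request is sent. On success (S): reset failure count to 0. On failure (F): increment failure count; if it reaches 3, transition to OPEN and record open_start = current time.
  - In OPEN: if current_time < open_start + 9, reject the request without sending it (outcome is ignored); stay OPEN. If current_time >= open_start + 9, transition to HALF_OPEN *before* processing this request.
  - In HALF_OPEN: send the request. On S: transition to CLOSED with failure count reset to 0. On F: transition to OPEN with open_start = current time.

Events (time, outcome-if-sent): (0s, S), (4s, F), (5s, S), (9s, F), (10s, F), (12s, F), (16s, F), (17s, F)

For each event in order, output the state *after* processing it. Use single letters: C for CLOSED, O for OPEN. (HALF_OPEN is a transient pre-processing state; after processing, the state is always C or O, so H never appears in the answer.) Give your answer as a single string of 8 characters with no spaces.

Answer: CCCCCOOO

Derivation:
State after each event:
  event#1 t=0s outcome=S: state=CLOSED
  event#2 t=4s outcome=F: state=CLOSED
  event#3 t=5s outcome=S: state=CLOSED
  event#4 t=9s outcome=F: state=CLOSED
  event#5 t=10s outcome=F: state=CLOSED
  event#6 t=12s outcome=F: state=OPEN
  event#7 t=16s outcome=F: state=OPEN
  event#8 t=17s outcome=F: state=OPEN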